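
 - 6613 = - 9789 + 3176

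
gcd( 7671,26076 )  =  3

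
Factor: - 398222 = -2^1 * 11^1*23^1*787^1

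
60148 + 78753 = 138901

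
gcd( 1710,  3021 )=57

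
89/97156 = 89/97156 = 0.00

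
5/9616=5/9616 = 0.00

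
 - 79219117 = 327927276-407146393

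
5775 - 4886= 889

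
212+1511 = 1723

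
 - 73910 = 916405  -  990315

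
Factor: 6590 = 2^1*5^1*659^1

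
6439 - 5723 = 716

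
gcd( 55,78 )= 1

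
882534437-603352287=279182150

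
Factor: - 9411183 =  - 3^2*17^1*61511^1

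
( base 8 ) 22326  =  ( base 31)9P6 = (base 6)111354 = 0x24D6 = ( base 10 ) 9430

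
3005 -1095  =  1910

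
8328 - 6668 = 1660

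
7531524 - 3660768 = 3870756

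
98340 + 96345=194685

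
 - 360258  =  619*( - 582 )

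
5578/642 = 2789/321 = 8.69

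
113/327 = 113/327 = 0.35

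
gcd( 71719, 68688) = 1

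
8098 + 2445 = 10543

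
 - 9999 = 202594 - 212593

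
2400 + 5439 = 7839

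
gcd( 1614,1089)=3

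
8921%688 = 665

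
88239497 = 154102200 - 65862703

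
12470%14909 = 12470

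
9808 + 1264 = 11072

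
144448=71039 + 73409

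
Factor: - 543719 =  - 11^1 * 49429^1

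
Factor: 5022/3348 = 2^(- 1) * 3^1  =  3/2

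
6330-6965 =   -  635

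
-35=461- 496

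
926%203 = 114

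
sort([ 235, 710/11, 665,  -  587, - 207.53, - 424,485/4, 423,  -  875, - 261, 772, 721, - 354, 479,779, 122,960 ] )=[ - 875, - 587, - 424 , - 354, - 261, - 207.53 , 710/11,  485/4, 122,235, 423, 479,665, 721,772,779, 960 ] 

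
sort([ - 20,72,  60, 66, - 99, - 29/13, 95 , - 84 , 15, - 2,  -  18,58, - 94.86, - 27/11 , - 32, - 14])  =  [-99, - 94.86,  -  84, - 32, - 20, - 18, - 14, - 27/11, - 29/13, - 2,  15,58,60,66, 72, 95]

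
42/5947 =42/5947  =  0.01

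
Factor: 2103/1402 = 2^(-1 ) * 3^1 = 3/2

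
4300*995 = 4278500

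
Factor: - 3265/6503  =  -5^1*7^(-1 )* 653^1*929^( - 1 ) 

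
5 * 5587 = 27935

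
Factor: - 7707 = - 3^1 * 7^1*367^1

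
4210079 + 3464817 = 7674896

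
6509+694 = 7203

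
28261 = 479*59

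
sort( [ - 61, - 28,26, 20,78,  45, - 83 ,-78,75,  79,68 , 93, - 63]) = [ - 83 , -78, - 63, - 61, - 28 , 20,26,45,68,75 , 78,79,93 ]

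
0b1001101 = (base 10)77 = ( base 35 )27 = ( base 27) 2n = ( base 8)115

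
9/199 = 9/199 = 0.05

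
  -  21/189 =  -1 + 8/9 = - 0.11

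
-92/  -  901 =92/901 =0.10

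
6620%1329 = 1304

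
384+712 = 1096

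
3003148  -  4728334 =-1725186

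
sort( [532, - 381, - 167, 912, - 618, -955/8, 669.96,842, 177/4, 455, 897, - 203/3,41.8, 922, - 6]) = [ - 618,-381, - 167, - 955/8, - 203/3, - 6, 41.8, 177/4,455, 532,  669.96, 842,897 , 912,922]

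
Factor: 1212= 2^2*3^1*101^1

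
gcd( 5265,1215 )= 405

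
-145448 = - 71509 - 73939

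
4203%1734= 735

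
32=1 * 32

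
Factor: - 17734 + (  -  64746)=  -  82480 = - 2^4*5^1*1031^1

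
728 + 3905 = 4633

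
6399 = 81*79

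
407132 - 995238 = -588106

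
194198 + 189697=383895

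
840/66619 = 120/9517 = 0.01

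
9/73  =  9/73= 0.12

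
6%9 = 6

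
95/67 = 95/67 = 1.42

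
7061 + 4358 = 11419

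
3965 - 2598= 1367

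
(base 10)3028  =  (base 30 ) 3AS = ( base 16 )bd4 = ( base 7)11554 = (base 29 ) 3hc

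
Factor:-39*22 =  - 2^1 * 3^1 * 11^1*13^1  =  - 858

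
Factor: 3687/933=1229/311 = 311^( - 1)*1229^1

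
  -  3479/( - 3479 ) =1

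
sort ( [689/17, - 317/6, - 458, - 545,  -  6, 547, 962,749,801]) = [-545, - 458, - 317/6,  -  6,689/17, 547,749,801, 962 ] 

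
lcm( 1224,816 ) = 2448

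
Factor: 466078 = 2^1*397^1 * 587^1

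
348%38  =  6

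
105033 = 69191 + 35842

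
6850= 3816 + 3034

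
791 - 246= 545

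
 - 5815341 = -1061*5481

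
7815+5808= 13623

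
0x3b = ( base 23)2d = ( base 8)73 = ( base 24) 2b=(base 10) 59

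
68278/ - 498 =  - 138  +  223/249 = - 137.10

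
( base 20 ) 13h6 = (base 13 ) 4464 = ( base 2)10010101001010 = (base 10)9546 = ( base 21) 10dc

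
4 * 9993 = 39972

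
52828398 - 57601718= - 4773320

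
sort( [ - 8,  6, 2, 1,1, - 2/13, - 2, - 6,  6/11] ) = [ - 8, - 6, - 2,-2/13,  6/11, 1  ,  1 , 2,6]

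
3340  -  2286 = 1054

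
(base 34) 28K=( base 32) 2HC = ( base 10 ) 2604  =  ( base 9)3513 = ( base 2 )101000101100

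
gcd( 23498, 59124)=758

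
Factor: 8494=2^1*31^1*137^1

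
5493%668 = 149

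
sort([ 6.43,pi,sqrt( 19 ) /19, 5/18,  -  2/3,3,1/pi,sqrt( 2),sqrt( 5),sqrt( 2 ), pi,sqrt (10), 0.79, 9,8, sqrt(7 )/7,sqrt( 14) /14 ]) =[ - 2/3,sqrt( 19 )/19,sqrt(14)/14,5/18, 1/pi,sqrt( 7) /7,0.79,  sqrt( 2),sqrt(2 ), sqrt( 5 ),3,  pi,pi,sqrt(10), 6.43, 8 , 9]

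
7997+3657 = 11654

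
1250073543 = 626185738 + 623887805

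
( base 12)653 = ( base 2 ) 1110011111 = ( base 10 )927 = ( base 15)41c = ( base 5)12202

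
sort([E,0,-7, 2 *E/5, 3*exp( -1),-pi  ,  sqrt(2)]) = [  -  7, - pi,  0,2*E/5,  3 * exp(- 1 ), sqrt(2),E ] 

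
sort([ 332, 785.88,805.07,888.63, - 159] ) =[ - 159,332,785.88,805.07,888.63 ]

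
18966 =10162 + 8804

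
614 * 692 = 424888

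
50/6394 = 25/3197  =  0.01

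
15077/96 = 15077/96 = 157.05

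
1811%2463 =1811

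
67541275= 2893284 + 64647991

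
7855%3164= 1527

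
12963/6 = 2160+1/2= 2160.50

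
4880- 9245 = - 4365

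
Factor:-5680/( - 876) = 1420/219= 2^2*3^(-1)* 5^1*71^1*73^ (  -  1)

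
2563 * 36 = 92268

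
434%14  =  0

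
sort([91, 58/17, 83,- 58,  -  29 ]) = [-58, - 29, 58/17,83,91]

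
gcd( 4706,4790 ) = 2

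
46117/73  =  46117/73 = 631.74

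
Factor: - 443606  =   - 2^1*137^1*1619^1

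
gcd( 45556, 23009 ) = 7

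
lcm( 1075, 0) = 0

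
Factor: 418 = 2^1 * 11^1*19^1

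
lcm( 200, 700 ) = 1400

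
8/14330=4/7165=0.00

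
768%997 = 768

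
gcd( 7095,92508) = 3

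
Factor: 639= 3^2*71^1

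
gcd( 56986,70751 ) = 1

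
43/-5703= - 1 + 5660/5703 = - 0.01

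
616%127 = 108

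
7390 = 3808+3582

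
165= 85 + 80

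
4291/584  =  7+203/584 = 7.35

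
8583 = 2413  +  6170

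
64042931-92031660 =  - 27988729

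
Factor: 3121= 3121^1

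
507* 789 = 400023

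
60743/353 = 172 + 27/353=172.08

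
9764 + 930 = 10694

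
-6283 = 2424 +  - 8707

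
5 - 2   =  3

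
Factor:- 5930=  -  2^1*5^1*593^1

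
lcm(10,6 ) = 30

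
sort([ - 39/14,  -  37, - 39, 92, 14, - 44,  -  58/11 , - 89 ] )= [ - 89,-44, - 39, - 37, - 58/11, - 39/14, 14,92 ] 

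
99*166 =16434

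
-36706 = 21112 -57818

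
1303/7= 1303/7 =186.14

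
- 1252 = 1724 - 2976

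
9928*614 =6095792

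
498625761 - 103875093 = 394750668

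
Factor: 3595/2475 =719/495 = 3^( - 2 )*5^( - 1)*11^( - 1)*719^1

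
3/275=3/275 = 0.01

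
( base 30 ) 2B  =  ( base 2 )1000111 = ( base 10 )71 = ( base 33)25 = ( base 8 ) 107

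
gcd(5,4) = 1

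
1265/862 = 1 + 403/862  =  1.47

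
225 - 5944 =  - 5719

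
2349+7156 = 9505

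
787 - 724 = 63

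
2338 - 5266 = - 2928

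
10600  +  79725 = 90325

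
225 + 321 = 546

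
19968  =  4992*4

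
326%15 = 11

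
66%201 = 66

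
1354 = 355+999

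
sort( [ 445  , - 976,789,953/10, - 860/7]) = [-976, - 860/7,953/10, 445, 789 ] 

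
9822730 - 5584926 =4237804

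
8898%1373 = 660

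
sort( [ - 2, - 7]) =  [ - 7, - 2] 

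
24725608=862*28684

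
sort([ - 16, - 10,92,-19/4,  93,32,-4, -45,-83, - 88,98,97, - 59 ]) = [ - 88, - 83,-59 ,-45 , - 16, - 10 ,-19/4,- 4,32 , 92,  93, 97, 98 ]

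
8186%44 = 2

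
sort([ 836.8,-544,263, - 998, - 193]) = [ - 998, - 544, - 193, 263, 836.8]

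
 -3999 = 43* (  -  93 ) 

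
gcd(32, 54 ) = 2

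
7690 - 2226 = 5464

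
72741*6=436446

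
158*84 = 13272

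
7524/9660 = 627/805 = 0.78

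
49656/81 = 16552/27= 613.04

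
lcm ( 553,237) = 1659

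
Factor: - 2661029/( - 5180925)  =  3^(  -  1)*5^( - 2)*7^1*37^( - 1)*1867^( - 1)*380147^1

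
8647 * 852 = 7367244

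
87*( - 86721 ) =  - 7544727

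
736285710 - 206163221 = 530122489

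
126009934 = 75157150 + 50852784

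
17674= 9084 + 8590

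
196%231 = 196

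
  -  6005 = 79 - 6084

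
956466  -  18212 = 938254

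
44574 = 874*51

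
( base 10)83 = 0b1010011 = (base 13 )65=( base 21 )3K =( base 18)4B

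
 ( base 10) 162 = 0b10100010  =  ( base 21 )7f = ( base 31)57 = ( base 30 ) 5C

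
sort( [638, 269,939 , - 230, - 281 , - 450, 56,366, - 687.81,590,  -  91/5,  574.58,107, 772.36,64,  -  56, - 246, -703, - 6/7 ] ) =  [ - 703 , - 687.81, - 450 ,-281, - 246, - 230, - 56, - 91/5, - 6/7, 56, 64,107,269,  366 , 574.58,  590,  638, 772.36,939 ] 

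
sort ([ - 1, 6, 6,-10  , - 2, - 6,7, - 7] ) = [ - 10, - 7,  -  6 ,- 2, - 1, 6, 6,7] 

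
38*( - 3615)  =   - 137370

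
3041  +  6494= 9535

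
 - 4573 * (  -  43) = 196639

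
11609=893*13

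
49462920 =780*63414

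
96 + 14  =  110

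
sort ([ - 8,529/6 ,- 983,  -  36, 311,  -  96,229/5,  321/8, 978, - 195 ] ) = [  -  983, - 195, - 96, - 36 , - 8,321/8,  229/5,  529/6, 311,978]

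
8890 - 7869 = 1021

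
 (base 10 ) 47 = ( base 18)2B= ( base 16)2F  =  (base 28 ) 1J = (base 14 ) 35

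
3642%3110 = 532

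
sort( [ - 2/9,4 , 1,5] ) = [ - 2/9,1,4,5]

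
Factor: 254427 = 3^1*84809^1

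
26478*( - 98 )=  - 2594844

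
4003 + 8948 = 12951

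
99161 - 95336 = 3825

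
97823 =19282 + 78541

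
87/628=87/628 = 0.14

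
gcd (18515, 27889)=1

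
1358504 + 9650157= 11008661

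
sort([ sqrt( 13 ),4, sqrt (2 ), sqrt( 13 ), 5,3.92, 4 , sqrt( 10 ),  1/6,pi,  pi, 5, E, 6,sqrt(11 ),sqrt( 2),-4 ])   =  [ - 4, 1/6,sqrt (2 ) , sqrt( 2 ),E,pi,pi, sqrt(10),sqrt( 11), sqrt(13 ) , sqrt(13), 3.92, 4, 4, 5,5, 6]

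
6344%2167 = 2010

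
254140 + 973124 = 1227264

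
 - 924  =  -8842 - -7918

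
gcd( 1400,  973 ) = 7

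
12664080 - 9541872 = 3122208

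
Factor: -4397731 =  - 13^1*338287^1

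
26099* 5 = 130495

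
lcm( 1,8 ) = 8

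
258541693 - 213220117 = 45321576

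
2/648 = 1/324 = 0.00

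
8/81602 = 4/40801 = 0.00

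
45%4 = 1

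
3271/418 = 7+345/418 = 7.83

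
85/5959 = 85/5959 = 0.01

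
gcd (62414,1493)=1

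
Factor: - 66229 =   -  103^1*643^1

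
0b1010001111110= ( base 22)aia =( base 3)21012022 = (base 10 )5246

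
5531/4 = 1382+ 3/4  =  1382.75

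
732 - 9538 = -8806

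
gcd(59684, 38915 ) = 43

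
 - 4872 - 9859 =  - 14731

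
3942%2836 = 1106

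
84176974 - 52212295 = 31964679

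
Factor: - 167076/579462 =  - 126/437 = -2^1 * 3^2*7^1 * 19^( - 1)*23^( - 1)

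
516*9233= 4764228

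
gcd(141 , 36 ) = 3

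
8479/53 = 159 + 52/53 = 159.98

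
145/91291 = 145/91291 = 0.00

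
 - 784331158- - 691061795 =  - 93269363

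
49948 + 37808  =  87756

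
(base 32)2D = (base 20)3h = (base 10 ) 77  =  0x4d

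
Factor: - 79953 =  - 3^1*29^1*919^1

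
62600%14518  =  4528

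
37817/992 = 37817/992 = 38.12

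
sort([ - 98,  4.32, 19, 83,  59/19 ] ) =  [ - 98,59/19, 4.32, 19,83 ] 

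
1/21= 1/21  =  0.05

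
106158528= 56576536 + 49581992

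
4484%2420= 2064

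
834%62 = 28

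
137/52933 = 137/52933= 0.00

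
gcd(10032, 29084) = 44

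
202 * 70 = 14140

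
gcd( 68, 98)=2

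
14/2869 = 14/2869= 0.00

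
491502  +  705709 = 1197211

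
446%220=6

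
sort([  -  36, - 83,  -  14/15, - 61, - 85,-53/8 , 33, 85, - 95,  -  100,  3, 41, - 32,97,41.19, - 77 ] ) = [ - 100, - 95 , - 85, - 83, - 77, - 61, - 36, - 32, - 53/8, - 14/15,3 , 33, 41, 41.19,85,97]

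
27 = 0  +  27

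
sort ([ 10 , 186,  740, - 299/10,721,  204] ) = [ - 299/10,  10, 186, 204,  721,  740 ] 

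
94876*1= 94876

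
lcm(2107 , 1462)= 71638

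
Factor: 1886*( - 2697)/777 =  - 2^1*7^( - 1)*23^1*29^1*31^1*37^( - 1 )*41^1= - 1695514/259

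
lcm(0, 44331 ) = 0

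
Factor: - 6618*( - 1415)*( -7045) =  - 65972691150= - 2^1*3^1* 5^2*283^1 * 1103^1 * 1409^1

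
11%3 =2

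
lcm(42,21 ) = 42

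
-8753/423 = - 8753/423= - 20.69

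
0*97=0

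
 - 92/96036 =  - 23/24009 = - 0.00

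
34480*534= 18412320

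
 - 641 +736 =95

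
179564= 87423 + 92141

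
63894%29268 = 5358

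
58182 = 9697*6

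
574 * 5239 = 3007186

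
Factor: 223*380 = 84740 = 2^2*5^1*19^1*223^1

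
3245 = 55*59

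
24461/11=2223 + 8/11=2223.73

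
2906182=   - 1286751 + 4192933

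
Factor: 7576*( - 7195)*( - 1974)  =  107601397680 = 2^4*3^1*5^1*7^1*47^1*947^1*1439^1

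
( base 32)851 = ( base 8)20241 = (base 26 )c97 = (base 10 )8353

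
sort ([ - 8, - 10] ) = [ - 10, - 8 ]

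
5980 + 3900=9880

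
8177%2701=74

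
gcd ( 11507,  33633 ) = 37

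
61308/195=1572/5 =314.40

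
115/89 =115/89 =1.29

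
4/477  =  4/477 = 0.01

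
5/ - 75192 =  - 5/75192 = - 0.00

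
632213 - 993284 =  - 361071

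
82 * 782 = 64124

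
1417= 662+755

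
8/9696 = 1/1212 = 0.00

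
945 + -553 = 392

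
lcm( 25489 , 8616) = 611736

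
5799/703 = 5799/703 = 8.25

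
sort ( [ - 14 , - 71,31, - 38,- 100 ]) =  [  -  100,- 71, - 38,  -  14,31 ]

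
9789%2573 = 2070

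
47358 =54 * 877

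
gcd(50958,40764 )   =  6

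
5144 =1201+3943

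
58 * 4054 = 235132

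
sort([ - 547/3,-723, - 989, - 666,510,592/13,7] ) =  [-989, - 723,-666, - 547/3, 7,592/13, 510]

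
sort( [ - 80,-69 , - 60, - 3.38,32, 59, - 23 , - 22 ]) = [ - 80, - 69,-60, - 23 , - 22, - 3.38,32,59] 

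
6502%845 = 587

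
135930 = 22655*6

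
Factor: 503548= 2^2*125887^1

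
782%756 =26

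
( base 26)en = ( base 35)B2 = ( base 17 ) 15d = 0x183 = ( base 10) 387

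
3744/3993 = 1248/1331 = 0.94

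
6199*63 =390537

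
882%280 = 42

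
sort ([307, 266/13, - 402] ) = [  -  402, 266/13,307 ]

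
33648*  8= 269184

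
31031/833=4433/119=37.25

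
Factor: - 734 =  - 2^1*367^1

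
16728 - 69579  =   - 52851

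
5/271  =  5/271 = 0.02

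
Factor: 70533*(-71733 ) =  - 3^3*17^1 * 461^1 * 23911^1 =-5059543689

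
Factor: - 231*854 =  - 2^1 * 3^1*7^2*11^1*61^1 = -197274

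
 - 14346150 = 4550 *(- 3153)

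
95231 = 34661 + 60570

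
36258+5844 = 42102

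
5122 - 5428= -306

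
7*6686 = 46802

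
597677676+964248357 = 1561926033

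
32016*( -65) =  - 2081040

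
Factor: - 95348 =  - 2^2*11^2*197^1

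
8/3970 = 4/1985 = 0.00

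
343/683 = 343/683= 0.50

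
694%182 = 148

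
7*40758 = 285306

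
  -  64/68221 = -64/68221 = - 0.00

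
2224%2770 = 2224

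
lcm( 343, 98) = 686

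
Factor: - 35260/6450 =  - 82/15 = - 2^1* 3^ ( - 1)*5^( - 1)*41^1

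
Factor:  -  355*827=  - 5^1*71^1*827^1= - 293585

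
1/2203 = 1/2203 = 0.00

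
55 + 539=594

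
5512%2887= 2625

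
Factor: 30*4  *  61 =7320 = 2^3 *3^1 * 5^1*61^1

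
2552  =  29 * 88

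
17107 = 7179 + 9928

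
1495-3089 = -1594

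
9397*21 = 197337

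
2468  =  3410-942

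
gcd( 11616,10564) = 4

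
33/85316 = 3/7756=   0.00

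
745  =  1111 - 366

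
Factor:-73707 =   -  3^1*79^1*311^1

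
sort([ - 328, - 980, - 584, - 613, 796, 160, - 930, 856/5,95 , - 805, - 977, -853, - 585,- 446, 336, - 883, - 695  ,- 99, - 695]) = [- 980,-977,- 930, - 883,-853,-805, - 695, - 695 , - 613, - 585, - 584, - 446, - 328,  -  99, 95, 160 , 856/5, 336,796]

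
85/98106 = 85/98106 = 0.00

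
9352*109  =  1019368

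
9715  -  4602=5113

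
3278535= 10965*299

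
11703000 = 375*31208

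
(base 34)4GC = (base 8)12074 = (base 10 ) 5180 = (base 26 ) 7h6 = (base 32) 51s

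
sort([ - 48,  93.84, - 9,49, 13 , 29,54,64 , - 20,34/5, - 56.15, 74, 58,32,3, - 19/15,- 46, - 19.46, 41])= [-56.15, -48,- 46, - 20,-19.46, - 9, -19/15,3,34/5,13,29,32,41,49, 54,58,64, 74 , 93.84]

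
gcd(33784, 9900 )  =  4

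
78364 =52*1507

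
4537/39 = 116  +  1/3 = 116.33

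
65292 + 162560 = 227852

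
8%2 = 0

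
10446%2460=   606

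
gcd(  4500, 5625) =1125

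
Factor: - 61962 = - 2^1 * 3^1*23^1*449^1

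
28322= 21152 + 7170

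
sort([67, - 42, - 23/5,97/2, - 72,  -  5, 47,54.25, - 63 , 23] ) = [ - 72, - 63, - 42, - 5,  -  23/5,23,47,97/2, 54.25, 67] 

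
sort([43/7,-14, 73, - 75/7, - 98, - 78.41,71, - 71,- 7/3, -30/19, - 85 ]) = [ - 98, - 85,-78.41, - 71, -14, -75/7, -7/3, - 30/19,43/7,71,73 ]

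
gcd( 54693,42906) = 3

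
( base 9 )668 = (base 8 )1044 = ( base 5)4143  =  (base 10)548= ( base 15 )268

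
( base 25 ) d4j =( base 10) 8244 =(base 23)FDA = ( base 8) 20064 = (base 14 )300c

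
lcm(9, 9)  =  9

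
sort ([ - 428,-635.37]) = [ - 635.37, - 428]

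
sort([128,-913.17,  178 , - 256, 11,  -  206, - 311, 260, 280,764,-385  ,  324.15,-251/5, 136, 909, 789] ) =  [-913.17, - 385, - 311,-256, - 206,-251/5, 11  ,  128, 136,178,260, 280, 324.15,764, 789, 909]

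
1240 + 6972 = 8212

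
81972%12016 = 9876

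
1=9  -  8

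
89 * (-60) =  - 5340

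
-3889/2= -3889/2= - 1944.50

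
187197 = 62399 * 3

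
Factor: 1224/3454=612/1727 = 2^2*3^2*11^ ( - 1)*17^1*157^(-1) 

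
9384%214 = 182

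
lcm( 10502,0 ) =0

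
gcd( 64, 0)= 64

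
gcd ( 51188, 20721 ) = 1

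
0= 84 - 84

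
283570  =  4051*70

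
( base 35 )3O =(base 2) 10000001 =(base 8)201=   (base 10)129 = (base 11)108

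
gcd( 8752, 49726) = 2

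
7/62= 7/62 = 0.11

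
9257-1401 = 7856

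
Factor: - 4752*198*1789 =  - 2^5*3^5*11^2*1789^1 = -  1683262944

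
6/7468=3/3734 = 0.00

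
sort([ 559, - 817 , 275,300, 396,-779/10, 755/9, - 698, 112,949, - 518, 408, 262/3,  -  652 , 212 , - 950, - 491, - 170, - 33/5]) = [-950,  -  817, - 698  , - 652, - 518, - 491,-170, - 779/10,-33/5, 755/9, 262/3,112,  212, 275  ,  300,396, 408,559,949 ]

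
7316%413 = 295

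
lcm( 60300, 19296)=482400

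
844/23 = 36 + 16/23 = 36.70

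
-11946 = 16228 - 28174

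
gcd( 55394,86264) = 2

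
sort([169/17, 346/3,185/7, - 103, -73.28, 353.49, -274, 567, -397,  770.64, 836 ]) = [-397,-274, - 103,-73.28,169/17,185/7 , 346/3, 353.49,567,770.64 , 836 ]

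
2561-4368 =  - 1807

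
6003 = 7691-1688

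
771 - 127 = 644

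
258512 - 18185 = 240327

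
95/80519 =95/80519 = 0.00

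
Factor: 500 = 2^2 * 5^3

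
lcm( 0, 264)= 0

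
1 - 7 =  - 6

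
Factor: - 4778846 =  - 2^1*37^1*64579^1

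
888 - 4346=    - 3458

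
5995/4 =5995/4= 1498.75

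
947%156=11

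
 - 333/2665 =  - 1 + 2332/2665 = - 0.12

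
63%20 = 3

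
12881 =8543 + 4338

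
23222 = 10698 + 12524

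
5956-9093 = -3137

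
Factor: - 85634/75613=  - 94/83 = - 2^1*47^1*83^( -1)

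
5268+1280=6548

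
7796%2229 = 1109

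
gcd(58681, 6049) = 1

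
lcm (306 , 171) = 5814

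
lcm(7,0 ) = 0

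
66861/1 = 66861 = 66861.00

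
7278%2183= 729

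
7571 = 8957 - 1386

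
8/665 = 8/665 = 0.01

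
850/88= 9+29/44 = 9.66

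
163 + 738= 901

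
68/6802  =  34/3401 = 0.01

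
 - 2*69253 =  - 138506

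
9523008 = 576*16533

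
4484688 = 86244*52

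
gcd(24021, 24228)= 9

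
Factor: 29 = 29^1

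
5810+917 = 6727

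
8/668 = 2/167 = 0.01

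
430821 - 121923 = 308898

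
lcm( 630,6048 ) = 30240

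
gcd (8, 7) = 1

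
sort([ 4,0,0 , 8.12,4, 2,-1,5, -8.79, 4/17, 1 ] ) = [-8.79, -1, 0,0, 4/17, 1,2, 4,4,5,8.12 ] 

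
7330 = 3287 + 4043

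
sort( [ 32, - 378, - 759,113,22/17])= [ - 759, - 378,22/17, 32,113 ] 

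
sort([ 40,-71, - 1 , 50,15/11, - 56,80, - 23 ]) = [- 71, - 56, - 23,- 1,15/11,  40,50, 80] 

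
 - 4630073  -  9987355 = - 14617428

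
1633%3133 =1633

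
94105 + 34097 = 128202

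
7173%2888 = 1397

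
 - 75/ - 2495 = 15/499 = 0.03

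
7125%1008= 69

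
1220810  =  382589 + 838221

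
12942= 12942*1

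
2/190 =1/95  =  0.01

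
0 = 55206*0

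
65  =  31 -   -  34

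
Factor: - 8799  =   -3^1*7^1*419^1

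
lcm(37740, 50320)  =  150960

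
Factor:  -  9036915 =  - 3^1*5^1* 602461^1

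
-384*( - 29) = 11136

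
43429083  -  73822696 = -30393613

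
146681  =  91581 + 55100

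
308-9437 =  - 9129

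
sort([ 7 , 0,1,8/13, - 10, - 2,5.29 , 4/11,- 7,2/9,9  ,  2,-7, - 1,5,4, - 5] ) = [ - 10, - 7, - 7, - 5, - 2, - 1,0,2/9,4/11, 8/13,1,2,4, 5,5.29, 7, 9] 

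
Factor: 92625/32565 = 5^2*19^1*167^( - 1) = 475/167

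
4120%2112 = 2008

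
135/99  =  15/11 = 1.36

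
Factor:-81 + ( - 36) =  - 3^2*13^1 = -117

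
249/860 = 249/860 = 0.29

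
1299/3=433= 433.00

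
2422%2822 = 2422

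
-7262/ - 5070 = 1+ 1096/2535  =  1.43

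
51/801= 17/267 = 0.06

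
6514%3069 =376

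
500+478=978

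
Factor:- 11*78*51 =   -  43758 = - 2^1*3^2*11^1*13^1*17^1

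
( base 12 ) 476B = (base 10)8003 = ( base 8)17503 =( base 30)8qn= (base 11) 6016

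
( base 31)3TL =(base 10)3803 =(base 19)aa3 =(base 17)d2c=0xedb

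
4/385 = 4/385 = 0.01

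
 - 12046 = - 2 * 6023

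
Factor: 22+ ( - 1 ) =3^1 *7^1=21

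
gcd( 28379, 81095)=1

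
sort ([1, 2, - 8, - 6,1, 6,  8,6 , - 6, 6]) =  [ - 8, - 6, - 6, 1,1,  2,6, 6,6 , 8 ] 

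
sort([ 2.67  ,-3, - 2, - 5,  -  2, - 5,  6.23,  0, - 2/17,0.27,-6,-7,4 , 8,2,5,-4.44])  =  [ - 7, - 6, - 5 , - 5, - 4.44,-3, - 2, - 2, - 2/17, 0, 0.27,  2,2.67, 4,5,6.23 , 8 ] 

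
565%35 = 5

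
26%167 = 26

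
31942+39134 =71076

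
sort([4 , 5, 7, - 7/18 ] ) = [ - 7/18, 4 , 5 , 7 ] 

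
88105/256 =88105/256 = 344.16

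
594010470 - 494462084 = 99548386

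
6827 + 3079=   9906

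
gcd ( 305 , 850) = 5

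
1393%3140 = 1393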